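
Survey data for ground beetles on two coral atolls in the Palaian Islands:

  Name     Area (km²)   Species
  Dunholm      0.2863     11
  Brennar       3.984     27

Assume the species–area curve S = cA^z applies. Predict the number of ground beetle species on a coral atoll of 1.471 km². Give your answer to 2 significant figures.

19

z = ln(27/11) / ln(3.984/0.2863) = 0.8979 / 2.6330 = 0.3410
c = 11 / 0.2863^0.3410 = 11 / 0.6528 = 16.85
S₃ = 16.85 × 1.471^0.3410 = 16.85 × 1.141 ≈ 19.22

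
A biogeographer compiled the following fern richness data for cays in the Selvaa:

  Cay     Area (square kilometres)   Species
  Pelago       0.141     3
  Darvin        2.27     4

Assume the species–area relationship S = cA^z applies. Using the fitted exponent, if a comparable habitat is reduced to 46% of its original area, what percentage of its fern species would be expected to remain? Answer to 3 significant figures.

92.3%

z = ln(4/3) / ln(2.27/0.141) = 0.2877 / 2.7788 = 0.1035
S_new/S_old = (A_new/A_old)^z = 0.46^0.1035 = exp(0.1035 × -0.7765) = 0.9228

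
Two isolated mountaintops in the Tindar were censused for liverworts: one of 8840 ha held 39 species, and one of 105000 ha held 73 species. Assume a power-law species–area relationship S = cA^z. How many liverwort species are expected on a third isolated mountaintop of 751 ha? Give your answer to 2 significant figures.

21

z = ln(73/39) / ln(105000/8840) = 0.6269 / 2.4747 = 0.2533
c = 39 / 8840^0.2533 = 39 / 9.994 = 3.902
S₃ = 3.902 × 751^0.2533 = 3.902 × 5.351 ≈ 20.88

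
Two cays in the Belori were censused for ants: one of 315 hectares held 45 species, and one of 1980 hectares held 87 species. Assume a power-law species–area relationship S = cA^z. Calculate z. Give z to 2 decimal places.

Taking logs: ln S = ln c + z ln A, so z = (ln S₂ − ln S₁)/(ln A₂ − ln A₁).
z = ln(87/45) / ln(1980/315) = ln(1.933) / ln(6.286) = 0.6592 / 1.8383 = 0.3586

0.36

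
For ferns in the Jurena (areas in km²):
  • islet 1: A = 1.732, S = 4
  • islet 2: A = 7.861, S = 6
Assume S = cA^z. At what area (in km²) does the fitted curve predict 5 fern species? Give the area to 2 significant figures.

4.0 km²

z = ln(6/4) / ln(7.861/1.732) = 0.4055 / 1.5126 = 0.2681
c = 4 / 1.732^0.2681 = 4 / 1.159 = 3.452
A = (5/3.452)^(1/0.2681) ⇒ ln A = ln(1.448)/0.2681 = 1.3817
A = e^1.3817 ≈ 3.982 km²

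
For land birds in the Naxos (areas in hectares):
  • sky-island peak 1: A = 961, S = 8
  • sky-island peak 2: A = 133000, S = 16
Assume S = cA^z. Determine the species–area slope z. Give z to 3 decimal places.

0.141

Taking logs: ln S = ln c + z ln A, so z = (ln S₂ − ln S₁)/(ln A₂ − ln A₁).
z = ln(16/8) / ln(133000/961) = ln(2) / ln(138.4) = 0.6931 / 4.9301 = 0.1406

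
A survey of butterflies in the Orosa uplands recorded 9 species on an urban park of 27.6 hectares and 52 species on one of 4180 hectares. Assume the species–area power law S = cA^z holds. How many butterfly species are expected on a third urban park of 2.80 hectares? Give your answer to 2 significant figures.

z = ln(52/9) / ln(4180/27.6) = 1.7540 / 5.0203 = 0.3494
c = 9 / 27.6^0.3494 = 9 / 3.187 = 2.824
S₃ = 2.824 × 2.8^0.3494 = 2.824 × 1.433 ≈ 4.046

4.0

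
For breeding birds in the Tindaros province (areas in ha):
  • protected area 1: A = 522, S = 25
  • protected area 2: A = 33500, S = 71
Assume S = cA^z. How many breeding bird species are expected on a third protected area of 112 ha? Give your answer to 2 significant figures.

17

z = ln(71/25) / ln(33500/522) = 1.0438 / 4.1616 = 0.2508
c = 25 / 522^0.2508 = 25 / 4.804 = 5.204
S₃ = 5.204 × 112^0.2508 = 5.204 × 3.266 ≈ 16.99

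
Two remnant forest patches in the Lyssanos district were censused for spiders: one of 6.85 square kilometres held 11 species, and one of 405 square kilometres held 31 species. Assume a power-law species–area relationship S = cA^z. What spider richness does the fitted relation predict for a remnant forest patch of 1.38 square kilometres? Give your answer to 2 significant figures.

7.3

z = ln(31/11) / ln(405/6.85) = 1.0361 / 4.0796 = 0.2540
c = 11 / 6.85^0.2540 = 11 / 1.63 = 6.748
S₃ = 6.748 × 1.38^0.2540 = 6.748 × 1.085 ≈ 7.323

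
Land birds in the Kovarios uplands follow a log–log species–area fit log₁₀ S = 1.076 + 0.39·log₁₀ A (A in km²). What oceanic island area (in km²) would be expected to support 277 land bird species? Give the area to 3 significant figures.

3190 km²

277 = 11.91 × A^0.39  ⇒  A^0.39 = 277/11.91 = 23.25
ln A = ln(23.25) / 0.39 = 3.1464 / 0.39 = 8.0678
A = e^8.0678 ≈ 3190 km²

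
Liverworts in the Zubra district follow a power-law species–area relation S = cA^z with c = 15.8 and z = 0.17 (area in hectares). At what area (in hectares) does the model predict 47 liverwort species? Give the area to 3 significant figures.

609 hectares

47 = 15.8 × A^0.17  ⇒  A^0.17 = 47/15.8 = 2.975
ln A = ln(2.975) / 0.17 = 1.0901 / 0.17 = 6.4126
A = e^6.4126 ≈ 609.5 hectares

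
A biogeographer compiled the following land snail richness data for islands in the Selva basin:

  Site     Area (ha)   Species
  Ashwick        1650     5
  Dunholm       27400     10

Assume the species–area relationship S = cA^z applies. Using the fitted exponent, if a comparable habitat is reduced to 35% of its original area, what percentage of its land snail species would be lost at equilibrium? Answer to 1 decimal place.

z = ln(10/5) / ln(27400/1650) = 0.6931 / 2.8098 = 0.2467
S_new/S_old = (A_new/A_old)^z = 0.35^0.2467 = exp(0.2467 × -1.0498) = 0.7718
Fraction lost = 1 − 0.7718 = 0.2282

22.8%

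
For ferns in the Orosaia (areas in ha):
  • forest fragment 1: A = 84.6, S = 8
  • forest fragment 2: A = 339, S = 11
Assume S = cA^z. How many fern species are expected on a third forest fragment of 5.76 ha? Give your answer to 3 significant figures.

4.32

z = ln(11/8) / ln(339/84.6) = 0.3185 / 1.3881 = 0.2294
c = 8 / 84.6^0.2294 = 8 / 2.768 = 2.89
S₃ = 2.89 × 5.76^0.2294 = 2.89 × 1.494 ≈ 4.319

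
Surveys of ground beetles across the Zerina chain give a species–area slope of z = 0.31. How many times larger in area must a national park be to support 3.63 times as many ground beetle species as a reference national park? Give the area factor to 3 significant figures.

64.0

(A₂/A₁)^0.31 = 3.63, so A₂/A₁ = 3.63^(1/0.31) = 3.63^3.226
ln(A₂/A₁) = ln 3.63 / 0.31 = 1.2892 / 0.31 = 4.1588
A₂/A₁ = e^4.1588 ≈ 64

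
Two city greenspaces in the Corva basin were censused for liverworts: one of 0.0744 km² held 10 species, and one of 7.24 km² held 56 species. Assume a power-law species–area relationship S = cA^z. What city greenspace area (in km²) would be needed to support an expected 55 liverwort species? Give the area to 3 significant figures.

z = ln(56/10) / ln(7.24/0.0744) = 1.7228 / 4.5779 = 0.3763
c = 10 / 0.0744^0.3763 = 10 / 0.3761 = 26.59
A = (55/26.59)^(1/0.3763) ⇒ ln A = ln(2.069)/0.3763 = 1.9317
A = e^1.9317 ≈ 6.902 km²

6.90 km²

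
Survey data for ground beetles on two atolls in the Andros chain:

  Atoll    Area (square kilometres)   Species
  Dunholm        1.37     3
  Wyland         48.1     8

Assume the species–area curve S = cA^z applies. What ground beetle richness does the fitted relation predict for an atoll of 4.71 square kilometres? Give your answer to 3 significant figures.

4.22

z = ln(8/3) / ln(48.1/1.37) = 0.9808 / 3.5585 = 0.2756
c = 3 / 1.37^0.2756 = 3 / 1.091 = 2.751
S₃ = 2.751 × 4.71^0.2756 = 2.751 × 1.533 ≈ 4.216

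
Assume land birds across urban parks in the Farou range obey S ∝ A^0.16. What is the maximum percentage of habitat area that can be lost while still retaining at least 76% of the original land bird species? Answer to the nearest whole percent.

Need (A_new/A_old)^0.16 = 0.76, so A_new/A_old = 0.76^(1/0.16) = 0.76^6.25
ln(A_new/A_old) = ln 0.76 / 0.16 = -0.2744 / 0.16 = -1.7152
A_new/A_old = e^-1.7152 ≈ 0.1799
Fraction that can be lost = 1 − 0.1799 = 0.8201

82%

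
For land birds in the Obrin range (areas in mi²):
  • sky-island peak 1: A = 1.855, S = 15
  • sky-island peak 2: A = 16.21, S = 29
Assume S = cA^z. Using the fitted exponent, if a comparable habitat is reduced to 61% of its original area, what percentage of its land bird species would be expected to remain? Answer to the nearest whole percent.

86%

z = ln(29/15) / ln(16.21/1.855) = 0.6592 / 2.1677 = 0.3041
S_new/S_old = (A_new/A_old)^z = 0.61^0.3041 = exp(0.3041 × -0.4943) = 0.8604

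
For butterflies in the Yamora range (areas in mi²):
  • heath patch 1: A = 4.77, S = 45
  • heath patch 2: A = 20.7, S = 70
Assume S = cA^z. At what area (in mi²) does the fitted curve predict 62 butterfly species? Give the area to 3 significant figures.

13.8 mi²

z = ln(70/45) / ln(20.7/4.77) = 0.4418 / 1.4678 = 0.3010
c = 45 / 4.77^0.3010 = 45 / 1.6 = 28.12
A = (62/28.12)^(1/0.3010) ⇒ ln A = ln(2.205)/0.3010 = 2.6270
A = e^2.6270 ≈ 13.83 mi²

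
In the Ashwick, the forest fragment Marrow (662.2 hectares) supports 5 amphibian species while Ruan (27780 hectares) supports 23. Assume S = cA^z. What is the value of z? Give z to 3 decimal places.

0.408

Taking logs: ln S = ln c + z ln A, so z = (ln S₂ − ln S₁)/(ln A₂ − ln A₁).
z = ln(23/5) / ln(27780/662.2) = ln(4.6) / ln(41.95) = 1.5261 / 3.7365 = 0.4084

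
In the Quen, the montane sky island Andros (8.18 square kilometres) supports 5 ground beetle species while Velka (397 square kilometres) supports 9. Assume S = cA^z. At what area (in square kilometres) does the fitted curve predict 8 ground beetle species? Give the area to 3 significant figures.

z = ln(9/5) / ln(397/8.18) = 0.5878 / 3.8822 = 0.1514
c = 5 / 8.18^0.1514 = 5 / 1.375 = 3.637
A = (8/3.637)^(1/0.1514) ⇒ ln A = ln(2.199)/0.1514 = 5.2060
A = e^5.2060 ≈ 182.4 square kilometres

182 square kilometres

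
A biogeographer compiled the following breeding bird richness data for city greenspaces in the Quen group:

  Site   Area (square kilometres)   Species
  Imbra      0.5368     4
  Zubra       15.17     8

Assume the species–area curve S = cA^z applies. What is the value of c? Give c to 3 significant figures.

4.55

z = ln(S₂/S₁) / ln(A₂/A₁) = ln(8/4) / ln(15.17/0.5368) = 0.6931 / 3.3414 = 0.2074
c = S₁ / A₁^z = 4 / 0.5368^0.2074 = 4 / 0.8789 = 4.551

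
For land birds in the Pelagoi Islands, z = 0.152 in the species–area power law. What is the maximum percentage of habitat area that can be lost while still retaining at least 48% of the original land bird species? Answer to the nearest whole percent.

Need (A_new/A_old)^0.152 = 0.48, so A_new/A_old = 0.48^(1/0.152) = 0.48^6.579
ln(A_new/A_old) = ln 0.48 / 0.152 = -0.7340 / 0.152 = -4.8287
A_new/A_old = e^-4.8287 ≈ 0.007997
Fraction that can be lost = 1 − 0.007997 = 0.992

99%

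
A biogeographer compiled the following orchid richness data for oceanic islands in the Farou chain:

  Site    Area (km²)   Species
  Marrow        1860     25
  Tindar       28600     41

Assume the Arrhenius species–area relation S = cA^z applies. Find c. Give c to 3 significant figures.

z = ln(S₂/S₁) / ln(A₂/A₁) = ln(41/25) / ln(28600/1860) = 0.4947 / 2.7328 = 0.1810
c = S₁ / A₁^z = 25 / 1860^0.1810 = 25 / 3.907 = 6.399

6.40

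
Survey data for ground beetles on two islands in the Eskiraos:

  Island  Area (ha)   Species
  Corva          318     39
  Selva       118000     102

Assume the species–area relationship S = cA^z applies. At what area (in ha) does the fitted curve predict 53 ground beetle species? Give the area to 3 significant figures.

z = ln(102/39) / ln(118000/318) = 0.9614 / 5.9164 = 0.1625
c = 39 / 318^0.1625 = 39 / 2.551 = 15.29
A = (53/15.29)^(1/0.1625) ⇒ ln A = ln(3.466)/0.1625 = 7.6496
A = e^7.6496 ≈ 2100 ha

2100 ha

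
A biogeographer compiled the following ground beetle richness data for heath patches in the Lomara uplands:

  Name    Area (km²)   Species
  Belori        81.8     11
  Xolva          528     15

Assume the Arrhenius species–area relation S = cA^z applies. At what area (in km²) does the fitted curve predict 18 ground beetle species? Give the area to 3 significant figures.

1580 km²

z = ln(15/11) / ln(528/81.8) = 0.3102 / 1.8648 = 0.1663
c = 11 / 81.8^0.1663 = 11 / 2.08 = 5.288
A = (18/5.288)^(1/0.1663) ⇒ ln A = ln(3.404)/0.1663 = 7.3653
A = e^7.3653 ≈ 1580 km²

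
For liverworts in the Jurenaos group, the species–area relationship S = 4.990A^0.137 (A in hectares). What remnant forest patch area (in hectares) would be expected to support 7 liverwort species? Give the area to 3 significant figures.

11.8 hectares

7 = 4.99 × A^0.137  ⇒  A^0.137 = 7/4.99 = 1.403
ln A = ln(1.403) / 0.137 = 0.3385 / 0.137 = 2.4706
A = e^2.4706 ≈ 11.83 hectares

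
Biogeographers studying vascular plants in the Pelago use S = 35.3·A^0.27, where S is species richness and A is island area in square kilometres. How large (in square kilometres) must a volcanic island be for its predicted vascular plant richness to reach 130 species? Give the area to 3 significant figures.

125 square kilometres

130 = 35.3 × A^0.27  ⇒  A^0.27 = 130/35.3 = 3.683
ln A = ln(3.683) / 0.27 = 1.3037 / 0.27 = 4.8283
A = e^4.8283 ≈ 125 square kilometres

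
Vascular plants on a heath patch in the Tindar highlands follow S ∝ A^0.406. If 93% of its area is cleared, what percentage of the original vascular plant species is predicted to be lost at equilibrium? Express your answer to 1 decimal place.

66.0%

S_new/S_old = (A_new/A_old)^z = 0.07^0.406
= exp(0.406 × ln 0.07) = exp(0.406 × -2.6593) = exp(-1.0797) ≈ 0.3397
Fraction lost = 1 − 0.3397 = 0.6603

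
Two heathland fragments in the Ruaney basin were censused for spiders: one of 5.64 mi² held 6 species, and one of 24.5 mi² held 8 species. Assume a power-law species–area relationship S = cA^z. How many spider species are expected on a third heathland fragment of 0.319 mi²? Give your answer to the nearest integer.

z = ln(8/6) / ln(24.5/5.64) = 0.2877 / 1.4688 = 0.1959
c = 6 / 5.64^0.1959 = 6 / 1.403 = 4.276
S₃ = 4.276 × 0.319^0.1959 = 4.276 × 0.7995 ≈ 3.418

3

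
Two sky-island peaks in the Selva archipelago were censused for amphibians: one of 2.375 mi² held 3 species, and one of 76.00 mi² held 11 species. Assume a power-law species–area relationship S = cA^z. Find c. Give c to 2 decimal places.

2.17

z = ln(S₂/S₁) / ln(A₂/A₁) = ln(11/3) / ln(76/2.375) = 1.2993 / 3.4657 = 0.3749
c = S₁ / A₁^z = 3 / 2.375^0.3749 = 3 / 1.383 = 2.169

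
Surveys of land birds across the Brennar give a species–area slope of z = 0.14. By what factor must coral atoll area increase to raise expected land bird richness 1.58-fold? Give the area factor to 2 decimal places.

(A₂/A₁)^0.14 = 1.58, so A₂/A₁ = 1.58^(1/0.14) = 1.58^7.143
ln(A₂/A₁) = ln 1.58 / 0.14 = 0.4574 / 0.14 = 3.2673
A₂/A₁ = e^3.2673 ≈ 26.24

26.24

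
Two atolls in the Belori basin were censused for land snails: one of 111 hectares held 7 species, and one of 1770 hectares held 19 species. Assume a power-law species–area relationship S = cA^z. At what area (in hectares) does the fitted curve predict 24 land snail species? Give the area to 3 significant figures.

z = ln(19/7) / ln(1770/111) = 0.9985 / 2.7692 = 0.3606
c = 7 / 111^0.3606 = 7 / 5.464 = 1.281
A = (24/1.281)^(1/0.3606) ⇒ ln A = ln(18.73)/0.3606 = 8.1266
A = e^8.1266 ≈ 3383 hectares

3380 hectares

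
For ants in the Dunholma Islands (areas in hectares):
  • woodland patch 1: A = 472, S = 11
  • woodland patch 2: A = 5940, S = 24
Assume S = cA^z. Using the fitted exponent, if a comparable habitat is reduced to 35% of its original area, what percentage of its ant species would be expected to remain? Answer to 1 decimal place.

72.4%

z = ln(24/11) / ln(5940/472) = 0.7802 / 2.5325 = 0.3081
S_new/S_old = (A_new/A_old)^z = 0.35^0.3081 = exp(0.3081 × -1.0498) = 0.7237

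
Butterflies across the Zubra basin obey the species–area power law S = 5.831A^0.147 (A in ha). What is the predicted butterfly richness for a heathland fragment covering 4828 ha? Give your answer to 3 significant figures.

S = 5.831 × 4828^0.147
ln S = ln 5.831 + 0.147 × ln 4828 = 1.7632 + 0.147 × 8.4822 = 3.0101
S = e^3.0101 ≈ 20.29

20.3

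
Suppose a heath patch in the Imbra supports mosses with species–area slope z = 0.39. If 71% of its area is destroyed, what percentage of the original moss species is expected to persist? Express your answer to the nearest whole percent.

62%

S_new/S_old = (A_new/A_old)^z = 0.29^0.39
= exp(0.39 × ln 0.29) = exp(0.39 × -1.2379) = exp(-0.4828) ≈ 0.6171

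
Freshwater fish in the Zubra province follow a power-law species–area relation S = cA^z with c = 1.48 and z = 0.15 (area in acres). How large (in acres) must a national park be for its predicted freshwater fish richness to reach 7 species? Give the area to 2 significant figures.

7 = 1.48 × A^0.15  ⇒  A^0.15 = 7/1.48 = 4.73
ln A = ln(4.73) / 0.15 = 1.5539 / 0.15 = 10.3591
A = e^10.3591 ≈ 31543 acres

32000 acres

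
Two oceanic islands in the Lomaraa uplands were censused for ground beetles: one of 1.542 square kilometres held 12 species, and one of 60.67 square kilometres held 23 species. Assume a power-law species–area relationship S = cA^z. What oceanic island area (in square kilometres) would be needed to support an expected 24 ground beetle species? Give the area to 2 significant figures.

z = ln(23/12) / ln(60.67/1.542) = 0.6506 / 3.6724 = 0.1772
c = 12 / 1.542^0.1772 = 12 / 1.08 = 11.11
A = (24/11.11)^(1/0.1772) ⇒ ln A = ln(2.159)/0.1772 = 4.3457
A = e^4.3457 ≈ 77.14 square kilometres

77 square kilometres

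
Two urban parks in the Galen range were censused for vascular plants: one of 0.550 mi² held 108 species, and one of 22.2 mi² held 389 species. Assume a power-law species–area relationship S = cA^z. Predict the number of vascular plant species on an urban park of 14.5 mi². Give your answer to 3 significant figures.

336

z = ln(389/108) / ln(22.2/0.55) = 1.2814 / 3.6979 = 0.3465
c = 108 / 0.55^0.3465 = 108 / 0.8129 = 132.9
S₃ = 132.9 × 14.5^0.3465 = 132.9 × 2.526 ≈ 335.6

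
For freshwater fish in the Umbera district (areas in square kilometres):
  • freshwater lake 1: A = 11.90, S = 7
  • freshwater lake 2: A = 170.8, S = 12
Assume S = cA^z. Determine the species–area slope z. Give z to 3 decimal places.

Taking logs: ln S = ln c + z ln A, so z = (ln S₂ − ln S₁)/(ln A₂ − ln A₁).
z = ln(12/7) / ln(170.8/11.9) = ln(1.714) / ln(14.35) = 0.5390 / 2.6640 = 0.2023

0.202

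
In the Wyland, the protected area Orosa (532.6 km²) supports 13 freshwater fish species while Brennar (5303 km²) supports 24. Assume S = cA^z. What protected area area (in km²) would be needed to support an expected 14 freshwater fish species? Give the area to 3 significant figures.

703 km²

z = ln(24/13) / ln(5303/532.6) = 0.6131 / 2.2983 = 0.2668
c = 13 / 532.6^0.2668 = 13 / 5.337 = 2.436
A = (14/2.436)^(1/0.2668) ⇒ ln A = ln(5.748)/0.2668 = 6.5556
A = e^6.5556 ≈ 703.1 km²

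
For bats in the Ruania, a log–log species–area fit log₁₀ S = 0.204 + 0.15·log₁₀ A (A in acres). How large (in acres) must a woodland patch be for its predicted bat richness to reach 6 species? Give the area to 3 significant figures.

6 = 1.6 × A^0.15  ⇒  A^0.15 = 6/1.6 = 3.751
ln A = ln(3.751) / 0.15 = 1.3220 / 0.15 = 8.8135
A = e^8.8135 ≈ 6725 acres

6720 acres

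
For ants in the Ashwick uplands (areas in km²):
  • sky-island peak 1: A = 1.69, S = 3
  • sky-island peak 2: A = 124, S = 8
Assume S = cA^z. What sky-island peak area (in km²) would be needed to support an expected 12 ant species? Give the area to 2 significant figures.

730 km²

z = ln(8/3) / ln(124/1.69) = 0.9808 / 4.2956 = 0.2283
c = 3 / 1.69^0.2283 = 3 / 1.127 = 2.661
A = (12/2.661)^(1/0.2283) ⇒ ln A = ln(4.509)/0.2283 = 6.5960
A = e^6.5960 ≈ 732.2 km²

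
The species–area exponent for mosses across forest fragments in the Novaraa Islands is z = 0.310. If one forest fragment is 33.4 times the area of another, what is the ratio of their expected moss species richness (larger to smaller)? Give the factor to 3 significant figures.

S₂/S₁ = (A₂/A₁)^z = 33.4^0.31
ln(S₂/S₁) = 0.31 × ln 33.4 = 0.31 × 3.5086 = 1.0877
S₂/S₁ = e^1.0877 ≈ 2.967

2.97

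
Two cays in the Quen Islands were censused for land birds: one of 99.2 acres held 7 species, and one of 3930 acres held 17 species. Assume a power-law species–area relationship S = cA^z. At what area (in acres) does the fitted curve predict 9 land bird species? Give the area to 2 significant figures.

280 acres

z = ln(17/7) / ln(3930/99.2) = 0.8873 / 3.6793 = 0.2412
c = 7 / 99.2^0.2412 = 7 / 3.03 = 2.31
A = (9/2.31)^(1/0.2412) ⇒ ln A = ln(3.896)/0.2412 = 5.6392
A = e^5.6392 ≈ 281.2 acres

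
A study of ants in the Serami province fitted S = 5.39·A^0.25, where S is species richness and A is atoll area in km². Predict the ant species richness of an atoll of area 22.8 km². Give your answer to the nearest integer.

S = 5.39 × 22.8^0.25 = 5.39 × 2.185 ≈ 11.78

12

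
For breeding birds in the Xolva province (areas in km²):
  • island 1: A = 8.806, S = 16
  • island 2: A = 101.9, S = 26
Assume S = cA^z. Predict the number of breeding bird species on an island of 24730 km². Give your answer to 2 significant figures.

77

z = ln(26/16) / ln(101.9/8.806) = 0.4855 / 2.4486 = 0.1983
c = 16 / 8.806^0.1983 = 16 / 1.539 = 10.39
S₃ = 10.39 × 24730^0.1983 = 10.39 × 7.432 ≈ 77.25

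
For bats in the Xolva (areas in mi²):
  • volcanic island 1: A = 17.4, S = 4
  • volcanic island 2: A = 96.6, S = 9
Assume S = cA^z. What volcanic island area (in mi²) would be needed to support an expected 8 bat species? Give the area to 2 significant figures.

z = ln(9/4) / ln(96.6/17.4) = 0.8109 / 1.7141 = 0.4731
c = 4 / 17.4^0.4731 = 4 / 3.863 = 1.036
A = (8/1.036)^(1/0.4731) ⇒ ln A = ln(7.725)/0.4731 = 4.3216
A = e^4.3216 ≈ 75.31 mi²

75 mi²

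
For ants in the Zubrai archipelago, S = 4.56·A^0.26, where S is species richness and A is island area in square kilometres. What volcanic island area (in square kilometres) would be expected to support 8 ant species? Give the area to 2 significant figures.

8.7 square kilometres

8 = 4.56 × A^0.26  ⇒  A^0.26 = 8/4.56 = 1.754
ln A = ln(1.754) / 0.26 = 0.5621 / 0.26 = 2.1620
A = e^2.1620 ≈ 8.688 square kilometres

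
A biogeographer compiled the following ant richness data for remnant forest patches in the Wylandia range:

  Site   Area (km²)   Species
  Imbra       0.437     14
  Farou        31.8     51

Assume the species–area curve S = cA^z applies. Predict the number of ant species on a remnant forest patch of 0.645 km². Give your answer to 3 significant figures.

15.7

z = ln(51/14) / ln(31.8/0.437) = 1.2928 / 4.2873 = 0.3015
c = 14 / 0.437^0.3015 = 14 / 0.7791 = 17.97
S₃ = 17.97 × 0.645^0.3015 = 17.97 × 0.8761 ≈ 15.74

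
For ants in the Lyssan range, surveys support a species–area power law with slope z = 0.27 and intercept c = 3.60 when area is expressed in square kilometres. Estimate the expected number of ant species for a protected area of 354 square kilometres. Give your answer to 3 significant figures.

S = 3.6 × 354^0.27 = 3.6 × 4.878 ≈ 17.56

17.6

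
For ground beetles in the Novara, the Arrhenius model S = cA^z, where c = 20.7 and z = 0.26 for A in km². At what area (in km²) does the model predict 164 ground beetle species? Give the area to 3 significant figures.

164 = 20.7 × A^0.26  ⇒  A^0.26 = 164/20.7 = 7.923
ln A = ln(7.923) / 0.26 = 2.0697 / 0.26 = 7.9605
A = e^7.9605 ≈ 2866 km²

2870 km²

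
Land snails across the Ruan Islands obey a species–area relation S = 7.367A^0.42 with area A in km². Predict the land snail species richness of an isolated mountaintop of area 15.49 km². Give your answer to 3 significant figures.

23.3

S = 7.367 × 15.49^0.42 = 7.367 × 3.161 ≈ 23.29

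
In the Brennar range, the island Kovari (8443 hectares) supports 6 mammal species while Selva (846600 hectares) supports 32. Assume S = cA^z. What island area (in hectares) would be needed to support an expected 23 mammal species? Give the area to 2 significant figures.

z = ln(32/6) / ln(846600/8443) = 1.6740 / 4.6079 = 0.3633
c = 6 / 8443^0.3633 = 6 / 26.7 = 0.2248
A = (23/0.2248)^(1/0.3633) ⇒ ln A = ln(102.3)/0.3633 = 12.7399
A = e^12.7399 ≈ 341103 hectares

340000 hectares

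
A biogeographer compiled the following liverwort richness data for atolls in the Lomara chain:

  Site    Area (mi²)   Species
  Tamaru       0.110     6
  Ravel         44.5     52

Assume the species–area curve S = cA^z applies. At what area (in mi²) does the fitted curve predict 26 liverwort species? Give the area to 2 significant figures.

z = ln(52/6) / ln(44.5/0.11) = 2.1595 / 6.0028 = 0.3597
c = 6 / 0.11^0.3597 = 6 / 0.452 = 13.27
A = (26/13.27)^(1/0.3597) ⇒ ln A = ln(1.959)/0.3597 = 1.8687
A = e^1.8687 ≈ 6.48 mi²

6.5 mi²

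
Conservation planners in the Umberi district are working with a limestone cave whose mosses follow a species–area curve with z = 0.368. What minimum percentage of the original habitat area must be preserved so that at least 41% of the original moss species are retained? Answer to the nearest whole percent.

Need (A_new/A_old)^0.368 = 0.41, so A_new/A_old = 0.41^(1/0.368) = 0.41^2.717
ln(A_new/A_old) = ln 0.41 / 0.368 = -0.8916 / 0.368 = -2.4228
A_new/A_old = e^-2.4228 ≈ 0.08867

9%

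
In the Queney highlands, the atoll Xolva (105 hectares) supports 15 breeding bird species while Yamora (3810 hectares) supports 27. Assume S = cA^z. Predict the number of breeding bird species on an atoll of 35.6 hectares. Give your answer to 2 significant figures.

13

z = ln(27/15) / ln(3810/105) = 0.5878 / 3.5914 = 0.1637
c = 15 / 105^0.1637 = 15 / 2.142 = 7.003
S₃ = 7.003 × 35.6^0.1637 = 7.003 × 1.794 ≈ 12.57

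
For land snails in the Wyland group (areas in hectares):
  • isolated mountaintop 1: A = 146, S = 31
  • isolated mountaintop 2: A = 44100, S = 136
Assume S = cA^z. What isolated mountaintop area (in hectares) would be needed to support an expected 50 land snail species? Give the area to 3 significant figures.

925 hectares

z = ln(136/31) / ln(44100/146) = 1.4787 / 5.7106 = 0.2589
c = 31 / 146^0.2589 = 31 / 3.634 = 8.53
A = (50/8.53)^(1/0.2589) ⇒ ln A = ln(5.862)/0.2589 = 6.8298
A = e^6.8298 ≈ 925 hectares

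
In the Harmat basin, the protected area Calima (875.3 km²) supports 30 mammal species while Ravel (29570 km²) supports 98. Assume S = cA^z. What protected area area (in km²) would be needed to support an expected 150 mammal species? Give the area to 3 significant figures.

105000 km²

z = ln(98/30) / ln(29570/875.3) = 1.1838 / 3.5199 = 0.3363
c = 30 / 875.3^0.3363 = 30 / 9.76 = 3.074
A = (150/3.074)^(1/0.3363) ⇒ ln A = ln(48.8)/0.3363 = 11.5602
A = e^11.5602 ≈ 104845 km²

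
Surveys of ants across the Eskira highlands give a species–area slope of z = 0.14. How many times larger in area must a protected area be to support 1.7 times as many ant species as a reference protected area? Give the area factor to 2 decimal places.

(A₂/A₁)^0.14 = 1.7, so A₂/A₁ = 1.7^(1/0.14) = 1.7^7.143
ln(A₂/A₁) = ln 1.7 / 0.14 = 0.5306 / 0.14 = 3.7902
A₂/A₁ = e^3.7902 ≈ 44.27

44.27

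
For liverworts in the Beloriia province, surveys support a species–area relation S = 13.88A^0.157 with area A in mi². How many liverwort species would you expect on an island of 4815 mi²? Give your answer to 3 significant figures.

S = 13.88 × 4815^0.157
ln S = ln 13.88 + 0.157 × ln 4815 = 2.6304 + 0.157 × 8.4795 = 3.9617
S = e^3.9617 ≈ 52.55

52.5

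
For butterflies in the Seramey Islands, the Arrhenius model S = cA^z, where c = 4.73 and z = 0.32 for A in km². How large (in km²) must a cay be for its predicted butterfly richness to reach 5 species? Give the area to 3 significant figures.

1.19 km²

5 = 4.73 × A^0.32  ⇒  A^0.32 = 5/4.73 = 1.057
ln A = ln(1.057) / 0.32 = 0.0555 / 0.32 = 0.1735
A = e^0.1735 ≈ 1.189 km²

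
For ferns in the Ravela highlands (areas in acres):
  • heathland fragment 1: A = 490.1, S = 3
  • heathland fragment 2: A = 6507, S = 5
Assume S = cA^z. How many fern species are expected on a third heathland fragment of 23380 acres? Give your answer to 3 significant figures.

6.44

z = ln(5/3) / ln(6507/490.1) = 0.5108 / 2.5860 = 0.1975
c = 3 / 490.1^0.1975 = 3 / 3.4 = 0.8825
S₃ = 0.8825 × 23380^0.1975 = 0.8825 × 7.294 ≈ 6.437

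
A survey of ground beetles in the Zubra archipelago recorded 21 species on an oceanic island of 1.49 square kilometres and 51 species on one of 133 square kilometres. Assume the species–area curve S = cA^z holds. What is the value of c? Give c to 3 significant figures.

z = ln(S₂/S₁) / ln(A₂/A₁) = ln(51/21) / ln(133/1.49) = 0.8873 / 4.4916 = 0.1975
c = S₁ / A₁^z = 21 / 1.49^0.1975 = 21 / 1.082 = 19.41

19.4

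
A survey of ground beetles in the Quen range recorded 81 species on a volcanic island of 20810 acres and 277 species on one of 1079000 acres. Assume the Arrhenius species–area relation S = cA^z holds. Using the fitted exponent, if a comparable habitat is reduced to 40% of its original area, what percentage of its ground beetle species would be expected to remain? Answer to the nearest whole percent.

75%

z = ln(277/81) / ln(1079000/20810) = 1.2296 / 3.9484 = 0.3114
S_new/S_old = (A_new/A_old)^z = 0.4^0.3114 = exp(0.3114 × -0.9163) = 0.7518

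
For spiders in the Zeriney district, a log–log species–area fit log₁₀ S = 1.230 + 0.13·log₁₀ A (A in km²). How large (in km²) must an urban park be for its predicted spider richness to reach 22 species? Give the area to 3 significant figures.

7.32 km²

22 = 16.98 × A^0.13  ⇒  A^0.13 = 22/16.98 = 1.295
ln A = ln(1.295) / 0.13 = 0.2589 / 0.13 = 1.9913
A = e^1.9913 ≈ 7.325 km²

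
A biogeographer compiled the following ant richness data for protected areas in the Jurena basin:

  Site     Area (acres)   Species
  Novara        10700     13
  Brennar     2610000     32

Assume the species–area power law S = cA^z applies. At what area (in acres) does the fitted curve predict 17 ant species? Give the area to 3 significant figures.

55000 acres

z = ln(32/13) / ln(2610000/10700) = 0.9008 / 5.4969 = 0.1639
c = 13 / 10700^0.1639 = 13 / 4.574 = 2.842
A = (17/2.842)^(1/0.1639) ⇒ ln A = ln(5.982)/0.1639 = 10.9150
A = e^10.9150 ≈ 54996 acres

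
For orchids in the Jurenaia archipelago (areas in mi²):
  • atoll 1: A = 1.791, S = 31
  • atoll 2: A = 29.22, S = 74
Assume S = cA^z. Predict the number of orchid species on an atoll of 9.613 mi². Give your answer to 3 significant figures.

52.3

z = ln(74/31) / ln(29.22/1.791) = 0.8701 / 2.7921 = 0.3116
c = 31 / 1.791^0.3116 = 31 / 1.199 = 25.85
S₃ = 25.85 × 9.613^0.3116 = 25.85 × 2.024 ≈ 52.33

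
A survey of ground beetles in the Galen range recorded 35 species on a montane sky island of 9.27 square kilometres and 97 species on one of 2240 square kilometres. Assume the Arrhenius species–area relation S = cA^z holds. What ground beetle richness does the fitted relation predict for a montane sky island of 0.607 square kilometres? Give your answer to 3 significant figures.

21.1

z = ln(97/35) / ln(2240/9.27) = 1.0194 / 5.4874 = 0.1858
c = 35 / 9.27^0.1858 = 35 / 1.512 = 23.14
S₃ = 23.14 × 0.607^0.1858 = 23.14 × 0.9114 ≈ 21.09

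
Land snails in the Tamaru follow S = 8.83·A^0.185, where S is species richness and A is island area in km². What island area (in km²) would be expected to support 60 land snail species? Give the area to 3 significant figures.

31500 km²

60 = 8.83 × A^0.185  ⇒  A^0.185 = 60/8.83 = 6.795
ln A = ln(6.795) / 0.185 = 1.9162 / 0.185 = 10.3578
A = e^10.3578 ≈ 31501 km²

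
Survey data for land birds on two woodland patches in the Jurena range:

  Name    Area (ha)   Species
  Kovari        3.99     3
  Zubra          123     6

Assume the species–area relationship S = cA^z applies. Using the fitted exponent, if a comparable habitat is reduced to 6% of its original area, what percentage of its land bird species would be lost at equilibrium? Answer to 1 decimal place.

z = ln(6/3) / ln(123/3.99) = 0.6931 / 3.4284 = 0.2022
S_new/S_old = (A_new/A_old)^z = 0.06^0.2022 = exp(0.2022 × -2.8134) = 0.5662
Fraction lost = 1 − 0.5662 = 0.4338

43.4%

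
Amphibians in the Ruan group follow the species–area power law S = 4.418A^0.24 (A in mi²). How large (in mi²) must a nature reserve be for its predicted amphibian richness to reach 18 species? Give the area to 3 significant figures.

18 = 4.418 × A^0.24  ⇒  A^0.24 = 18/4.418 = 4.074
ln A = ln(4.074) / 0.24 = 1.4047 / 0.24 = 5.8529
A = e^5.8529 ≈ 348.2 mi²

348 mi²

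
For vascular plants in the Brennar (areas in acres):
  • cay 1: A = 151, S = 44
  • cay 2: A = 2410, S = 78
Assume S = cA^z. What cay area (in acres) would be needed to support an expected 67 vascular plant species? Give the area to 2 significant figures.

z = ln(78/44) / ln(2410/151) = 0.5725 / 2.7701 = 0.2067
c = 44 / 151^0.2067 = 44 / 2.821 = 15.6
A = (67/15.6)^(1/0.2067) ⇒ ln A = ln(4.295)/0.2067 = 7.0519
A = e^7.0519 ≈ 1155 acres

1200 acres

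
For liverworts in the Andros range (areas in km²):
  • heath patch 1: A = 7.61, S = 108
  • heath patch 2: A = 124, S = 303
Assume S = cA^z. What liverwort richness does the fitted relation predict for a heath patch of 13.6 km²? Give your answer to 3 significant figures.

134

z = ln(303/108) / ln(124/7.61) = 1.0316 / 2.7908 = 0.3696
c = 108 / 7.61^0.3696 = 108 / 2.117 = 51.01
S₃ = 51.01 × 13.6^0.3696 = 51.01 × 2.624 ≈ 133.9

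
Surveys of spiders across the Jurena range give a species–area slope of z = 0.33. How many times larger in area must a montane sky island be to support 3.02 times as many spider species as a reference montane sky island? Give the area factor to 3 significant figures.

(A₂/A₁)^0.33 = 3.02, so A₂/A₁ = 3.02^(1/0.33) = 3.02^3.03
ln(A₂/A₁) = ln 3.02 / 0.33 = 1.1053 / 0.33 = 3.3493
A₂/A₁ = e^3.3493 ≈ 28.48

28.5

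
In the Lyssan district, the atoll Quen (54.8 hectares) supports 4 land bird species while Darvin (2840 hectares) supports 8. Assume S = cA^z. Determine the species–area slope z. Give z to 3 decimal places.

Taking logs: ln S = ln c + z ln A, so z = (ln S₂ − ln S₁)/(ln A₂ − ln A₁).
z = ln(8/4) / ln(2840/54.8) = ln(2) / ln(51.82) = 0.6931 / 3.9479 = 0.1756

0.176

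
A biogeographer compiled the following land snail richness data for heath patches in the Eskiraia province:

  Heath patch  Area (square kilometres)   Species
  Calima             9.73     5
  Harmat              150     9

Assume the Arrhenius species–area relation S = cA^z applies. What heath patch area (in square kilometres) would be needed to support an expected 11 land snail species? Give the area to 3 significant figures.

z = ln(9/5) / ln(150/9.73) = 0.5878 / 2.7354 = 0.2149
c = 5 / 9.73^0.2149 = 5 / 1.631 = 3.067
A = (11/3.067)^(1/0.2149) ⇒ ln A = ln(3.587)/0.2149 = 5.9445
A = e^5.9445 ≈ 381.7 square kilometres

382 square kilometres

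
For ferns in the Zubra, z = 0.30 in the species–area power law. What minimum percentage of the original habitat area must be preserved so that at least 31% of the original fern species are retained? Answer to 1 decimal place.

Need (A_new/A_old)^0.3 = 0.31, so A_new/A_old = 0.31^(1/0.3) = 0.31^3.333
ln(A_new/A_old) = ln 0.31 / 0.3 = -1.1712 / 0.3 = -3.9039
A_new/A_old = e^-3.9039 ≈ 0.02016

2.0%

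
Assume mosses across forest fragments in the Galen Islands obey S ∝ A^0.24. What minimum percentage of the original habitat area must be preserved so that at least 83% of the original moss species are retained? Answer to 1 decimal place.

46.0%

Need (A_new/A_old)^0.24 = 0.83, so A_new/A_old = 0.83^(1/0.24) = 0.83^4.167
ln(A_new/A_old) = ln 0.83 / 0.24 = -0.1863 / 0.24 = -0.7764
A_new/A_old = e^-0.7764 ≈ 0.4601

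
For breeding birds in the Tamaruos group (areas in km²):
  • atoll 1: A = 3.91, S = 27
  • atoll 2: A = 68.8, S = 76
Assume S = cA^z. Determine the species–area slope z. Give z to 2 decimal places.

0.36

Taking logs: ln S = ln c + z ln A, so z = (ln S₂ − ln S₁)/(ln A₂ − ln A₁).
z = ln(76/27) / ln(68.8/3.91) = ln(2.815) / ln(17.6) = 1.0349 / 2.8677 = 0.3609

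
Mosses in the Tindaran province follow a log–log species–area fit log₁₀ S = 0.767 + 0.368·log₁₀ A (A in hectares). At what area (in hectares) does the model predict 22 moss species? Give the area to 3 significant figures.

36.6 hectares

22 = 5.848 × A^0.368  ⇒  A^0.368 = 22/5.848 = 3.762
ln A = ln(3.762) / 0.368 = 1.3250 / 0.368 = 3.6004
A = e^3.6004 ≈ 36.61 hectares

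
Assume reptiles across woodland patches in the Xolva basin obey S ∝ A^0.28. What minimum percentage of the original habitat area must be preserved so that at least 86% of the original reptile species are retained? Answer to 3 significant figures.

Need (A_new/A_old)^0.28 = 0.86, so A_new/A_old = 0.86^(1/0.28) = 0.86^3.571
ln(A_new/A_old) = ln 0.86 / 0.28 = -0.1508 / 0.28 = -0.5387
A_new/A_old = e^-0.5387 ≈ 0.5835

58.4%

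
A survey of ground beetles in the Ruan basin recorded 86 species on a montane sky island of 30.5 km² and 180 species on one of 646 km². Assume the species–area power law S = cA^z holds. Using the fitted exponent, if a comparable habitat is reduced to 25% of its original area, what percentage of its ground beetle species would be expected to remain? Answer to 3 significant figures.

z = ln(180/86) / ln(646/30.5) = 0.7386 / 3.0531 = 0.2419
S_new/S_old = (A_new/A_old)^z = 0.25^0.2419 = exp(0.2419 × -1.3863) = 0.7151

71.5%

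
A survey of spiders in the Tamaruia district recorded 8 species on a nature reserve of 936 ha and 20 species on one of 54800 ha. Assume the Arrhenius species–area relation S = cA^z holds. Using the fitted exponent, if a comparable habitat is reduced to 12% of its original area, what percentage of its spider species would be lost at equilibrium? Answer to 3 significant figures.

38.0%

z = ln(20/8) / ln(54800/936) = 0.9163 / 4.0698 = 0.2251
S_new/S_old = (A_new/A_old)^z = 0.12^0.2251 = exp(0.2251 × -2.1203) = 0.6204
Fraction lost = 1 − 0.6204 = 0.3796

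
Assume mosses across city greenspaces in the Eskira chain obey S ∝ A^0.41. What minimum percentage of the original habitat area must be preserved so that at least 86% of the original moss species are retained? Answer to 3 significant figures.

69.2%

Need (A_new/A_old)^0.41 = 0.86, so A_new/A_old = 0.86^(1/0.41) = 0.86^2.439
ln(A_new/A_old) = ln 0.86 / 0.41 = -0.1508 / 0.41 = -0.3679
A_new/A_old = e^-0.3679 ≈ 0.6922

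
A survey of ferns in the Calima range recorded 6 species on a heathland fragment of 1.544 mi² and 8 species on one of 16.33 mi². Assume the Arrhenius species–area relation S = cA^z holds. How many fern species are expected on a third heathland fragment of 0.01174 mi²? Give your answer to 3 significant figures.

3.31

z = ln(8/6) / ln(16.33/1.544) = 0.2877 / 2.3586 = 0.1220
c = 6 / 1.544^0.1220 = 6 / 1.054 = 5.69
S₃ = 5.69 × 0.01174^0.1220 = 5.69 × 0.5815 ≈ 3.309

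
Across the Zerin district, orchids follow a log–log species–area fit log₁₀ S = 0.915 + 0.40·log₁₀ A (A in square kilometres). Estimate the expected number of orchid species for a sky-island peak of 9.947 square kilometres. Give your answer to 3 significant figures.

S = 8.222 × 9.947^0.4
ln S = ln 8.222 + 0.4 × ln 9.947 = 2.1069 + 0.4 × 2.2973 = 3.0258
S = e^3.0258 ≈ 20.61

20.6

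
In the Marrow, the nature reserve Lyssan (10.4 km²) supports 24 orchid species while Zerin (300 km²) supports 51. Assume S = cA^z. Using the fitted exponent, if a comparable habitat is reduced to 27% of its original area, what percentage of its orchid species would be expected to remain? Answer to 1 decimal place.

z = ln(51/24) / ln(300/10.4) = 0.7538 / 3.3620 = 0.2242
S_new/S_old = (A_new/A_old)^z = 0.27^0.2242 = exp(0.2242 × -1.3093) = 0.7456

74.6%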